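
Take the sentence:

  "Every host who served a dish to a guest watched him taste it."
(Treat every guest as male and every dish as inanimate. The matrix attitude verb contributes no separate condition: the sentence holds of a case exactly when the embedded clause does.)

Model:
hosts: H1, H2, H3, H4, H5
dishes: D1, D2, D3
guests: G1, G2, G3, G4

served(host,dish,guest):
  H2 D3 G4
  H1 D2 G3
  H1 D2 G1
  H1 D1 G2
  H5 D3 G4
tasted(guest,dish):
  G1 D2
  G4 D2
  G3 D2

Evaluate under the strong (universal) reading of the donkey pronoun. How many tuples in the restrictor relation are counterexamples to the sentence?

"him" takes "a guest" as antecedent and "it" takes "a dish"; both are donkey pronouns co-varying with the restrictor.
Strong reading: for every (h,d,g) with served(h,d,g), tasted(g,d).
Restrictor triples: (H1,D1,G2)→tasted(G2,D1) ✗  (H1,D2,G1)→tasted(G1,D2) ✓  (H1,D2,G3)→tasted(G3,D2) ✓  (H2,D3,G4)→tasted(G4,D3) ✗  (H5,D3,G4)→tasted(G4,D3) ✗
Counterexamples (restrictor triples failing the scope): 3.

3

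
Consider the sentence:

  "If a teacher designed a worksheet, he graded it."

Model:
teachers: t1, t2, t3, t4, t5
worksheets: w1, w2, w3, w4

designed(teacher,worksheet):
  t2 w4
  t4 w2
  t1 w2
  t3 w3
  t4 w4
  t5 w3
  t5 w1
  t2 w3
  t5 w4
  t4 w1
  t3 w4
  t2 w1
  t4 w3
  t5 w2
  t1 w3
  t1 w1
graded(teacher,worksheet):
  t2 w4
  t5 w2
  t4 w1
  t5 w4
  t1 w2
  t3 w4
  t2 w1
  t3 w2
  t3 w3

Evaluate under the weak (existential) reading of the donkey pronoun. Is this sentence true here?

True

"it" takes "a worksheet" as antecedent — a donkey pronoun bound across the clause boundary.
Weak reading: every teacher t with some designed-worksheet has at least one designed-worksheet w such that graded(t,w).
Per teacher: t1:✓  t2:✓  t3:✓  t4:✓  t5:✓
Every teacher in the restrictor has a witness.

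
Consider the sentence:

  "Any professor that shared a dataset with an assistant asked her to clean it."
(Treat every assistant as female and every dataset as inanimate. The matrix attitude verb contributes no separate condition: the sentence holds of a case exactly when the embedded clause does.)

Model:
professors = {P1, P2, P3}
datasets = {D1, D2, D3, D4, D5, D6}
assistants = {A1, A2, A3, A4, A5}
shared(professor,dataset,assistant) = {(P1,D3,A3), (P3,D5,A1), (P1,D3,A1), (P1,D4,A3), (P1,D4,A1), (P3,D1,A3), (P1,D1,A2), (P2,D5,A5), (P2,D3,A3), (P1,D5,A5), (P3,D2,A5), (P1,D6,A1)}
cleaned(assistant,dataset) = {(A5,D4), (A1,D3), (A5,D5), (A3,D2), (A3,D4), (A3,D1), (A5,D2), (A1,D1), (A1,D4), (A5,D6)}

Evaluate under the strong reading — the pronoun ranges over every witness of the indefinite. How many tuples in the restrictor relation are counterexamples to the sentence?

5

"her" takes "an assistant" as antecedent and "it" takes "a dataset"; both are donkey pronouns co-varying with the restrictor.
Strong reading: for every (p,d,a) with shared(p,d,a), cleaned(a,d).
Restrictor triples: (P1,D1,A2)→cleaned(A2,D1) ✗  (P1,D3,A1)→cleaned(A1,D3) ✓  (P1,D3,A3)→cleaned(A3,D3) ✗  (P1,D4,A1)→cleaned(A1,D4) ✓  (P1,D4,A3)→cleaned(A3,D4) ✓  (P1,D5,A5)→cleaned(A5,D5) ✓  (P1,D6,A1)→cleaned(A1,D6) ✗  (P2,D3,A3)→cleaned(A3,D3) ✗  (P2,D5,A5)→cleaned(A5,D5) ✓  (P3,D1,A3)→cleaned(A3,D1) ✓  (P3,D2,A5)→cleaned(A5,D2) ✓  (P3,D5,A1)→cleaned(A1,D5) ✗
Counterexamples (restrictor triples failing the scope): 5.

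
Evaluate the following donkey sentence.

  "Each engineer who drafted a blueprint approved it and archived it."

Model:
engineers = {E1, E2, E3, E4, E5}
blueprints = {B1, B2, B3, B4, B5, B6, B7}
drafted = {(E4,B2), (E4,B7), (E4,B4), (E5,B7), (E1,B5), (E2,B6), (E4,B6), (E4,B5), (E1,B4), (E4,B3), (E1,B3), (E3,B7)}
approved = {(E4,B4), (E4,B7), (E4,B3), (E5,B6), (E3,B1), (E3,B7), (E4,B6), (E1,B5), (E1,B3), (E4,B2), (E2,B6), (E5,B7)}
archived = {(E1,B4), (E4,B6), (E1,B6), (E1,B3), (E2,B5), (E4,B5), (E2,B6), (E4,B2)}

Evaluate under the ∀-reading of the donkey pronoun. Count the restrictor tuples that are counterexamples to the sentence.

8

"it" takes "a blueprint" as antecedent — a donkey pronoun bound across the clause boundary.
Strong reading: for every (e,b) with drafted(e,b), approved(e,b) ∧ archived(e,b).
Restrictor pairs: (E1,B3) ✓  (E1,B4) ✗  (E1,B5) ✗  (E2,B6) ✓  (E3,B7) ✗  (E4,B2) ✓  (E4,B3) ✗  (E4,B4) ✗  (E4,B5) ✗  (E4,B6) ✓  (E4,B7) ✗  (E5,B7) ✗
Counterexamples (restrictor pairs failing the scope): 8.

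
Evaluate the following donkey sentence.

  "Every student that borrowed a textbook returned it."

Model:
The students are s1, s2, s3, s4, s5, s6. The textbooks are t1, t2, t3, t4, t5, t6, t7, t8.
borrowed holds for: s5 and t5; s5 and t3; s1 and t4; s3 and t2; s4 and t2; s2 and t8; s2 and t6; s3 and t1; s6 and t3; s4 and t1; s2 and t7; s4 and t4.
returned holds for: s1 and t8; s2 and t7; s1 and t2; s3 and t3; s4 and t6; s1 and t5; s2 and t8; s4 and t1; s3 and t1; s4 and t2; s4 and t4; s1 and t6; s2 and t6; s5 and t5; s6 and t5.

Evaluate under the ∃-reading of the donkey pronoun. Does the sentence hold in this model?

"it" takes "a textbook" as antecedent — a donkey pronoun bound across the clause boundary.
Weak reading: every student s with some borrowed-textbook has at least one borrowed-textbook t such that returned(s,t).
Per student: s1:✗  s2:✓  s3:✓  s4:✓  s5:✓  s6:✗
s1 has no witness among its borrowed-textbooks.

False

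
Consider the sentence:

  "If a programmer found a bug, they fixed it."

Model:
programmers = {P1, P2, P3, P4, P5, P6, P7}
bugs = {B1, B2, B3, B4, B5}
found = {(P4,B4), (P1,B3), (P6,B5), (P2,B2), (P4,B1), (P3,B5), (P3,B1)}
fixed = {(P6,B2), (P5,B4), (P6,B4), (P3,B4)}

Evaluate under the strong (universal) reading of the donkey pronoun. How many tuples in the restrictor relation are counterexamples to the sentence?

7

"it" takes "a bug" as antecedent — a donkey pronoun bound across the clause boundary.
Strong reading: for every (p,b) with found(p,b), fixed(p,b).
Restrictor pairs: (P1,B3) ✗  (P2,B2) ✗  (P3,B1) ✗  (P3,B5) ✗  (P4,B1) ✗  (P4,B4) ✗  (P6,B5) ✗
Counterexamples (restrictor pairs failing the scope): 7.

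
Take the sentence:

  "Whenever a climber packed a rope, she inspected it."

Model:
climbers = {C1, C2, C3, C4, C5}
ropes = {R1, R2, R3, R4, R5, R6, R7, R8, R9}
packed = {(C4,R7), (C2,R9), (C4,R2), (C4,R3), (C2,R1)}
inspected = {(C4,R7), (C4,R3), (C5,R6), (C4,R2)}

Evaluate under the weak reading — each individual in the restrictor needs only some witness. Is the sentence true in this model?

False

"it" takes "a rope" as antecedent — a donkey pronoun bound across the clause boundary.
Weak reading: every climber c with some packed-rope has at least one packed-rope r such that inspected(c,r).
Per climber: C2:✗  C4:✓
C2 has no witness among its packed-ropes.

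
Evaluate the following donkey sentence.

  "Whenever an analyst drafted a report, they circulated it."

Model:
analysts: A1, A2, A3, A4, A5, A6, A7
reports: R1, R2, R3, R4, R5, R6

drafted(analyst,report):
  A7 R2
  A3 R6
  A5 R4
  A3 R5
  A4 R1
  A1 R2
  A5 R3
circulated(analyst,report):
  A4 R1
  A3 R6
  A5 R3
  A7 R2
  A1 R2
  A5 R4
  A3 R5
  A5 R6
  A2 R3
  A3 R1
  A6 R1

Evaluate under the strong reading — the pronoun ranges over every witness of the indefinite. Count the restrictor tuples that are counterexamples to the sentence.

0

"it" takes "a report" as antecedent — a donkey pronoun bound across the clause boundary.
Strong reading: for every (a,r) with drafted(a,r), circulated(a,r).
Restrictor pairs: (A1,R2) ✓  (A3,R5) ✓  (A3,R6) ✓  (A4,R1) ✓  (A5,R3) ✓  (A5,R4) ✓  (A7,R2) ✓
Counterexamples (restrictor pairs failing the scope): 0.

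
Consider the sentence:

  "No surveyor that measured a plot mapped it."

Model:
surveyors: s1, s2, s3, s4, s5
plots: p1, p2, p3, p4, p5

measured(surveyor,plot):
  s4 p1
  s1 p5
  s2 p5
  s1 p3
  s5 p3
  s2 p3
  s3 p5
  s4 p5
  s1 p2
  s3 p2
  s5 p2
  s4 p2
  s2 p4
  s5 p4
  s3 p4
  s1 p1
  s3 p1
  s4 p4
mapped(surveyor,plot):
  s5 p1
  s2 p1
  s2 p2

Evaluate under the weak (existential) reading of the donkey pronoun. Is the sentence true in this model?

True

"it" takes "a plot" as antecedent — a donkey pronoun bound across the clause boundary.
Truth condition: for no (s,p) with measured(s,p) does mapped(s,p) hold.
Restrictor pairs — does the scope hold? (s1,p1):fails  (s1,p2):fails  (s1,p3):fails  (s1,p5):fails  (s2,p3):fails  (s2,p4):fails  (s2,p5):fails  (s3,p1):fails  (s3,p2):fails  (s3,p4):fails  (s3,p5):fails  (s4,p1):fails  (s4,p2):fails  (s4,p4):fails  (s4,p5):fails  (s5,p2):fails  (s5,p3):fails  (s5,p4):fails
Scope holds for no restrictor pair, so the sentence is true.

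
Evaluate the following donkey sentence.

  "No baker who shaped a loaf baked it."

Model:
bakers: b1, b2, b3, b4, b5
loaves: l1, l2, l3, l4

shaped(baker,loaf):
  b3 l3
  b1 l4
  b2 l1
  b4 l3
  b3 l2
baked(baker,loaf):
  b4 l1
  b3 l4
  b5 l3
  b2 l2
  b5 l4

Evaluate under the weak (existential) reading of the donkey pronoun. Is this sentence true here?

"it" takes "a loaf" as antecedent — a donkey pronoun bound across the clause boundary.
Truth condition: for no (b,l) with shaped(b,l) does baked(b,l) hold.
Restrictor pairs — does the scope hold? (b1,l4):fails  (b2,l1):fails  (b3,l2):fails  (b3,l3):fails  (b4,l3):fails
Scope holds for no restrictor pair, so the sentence is true.

True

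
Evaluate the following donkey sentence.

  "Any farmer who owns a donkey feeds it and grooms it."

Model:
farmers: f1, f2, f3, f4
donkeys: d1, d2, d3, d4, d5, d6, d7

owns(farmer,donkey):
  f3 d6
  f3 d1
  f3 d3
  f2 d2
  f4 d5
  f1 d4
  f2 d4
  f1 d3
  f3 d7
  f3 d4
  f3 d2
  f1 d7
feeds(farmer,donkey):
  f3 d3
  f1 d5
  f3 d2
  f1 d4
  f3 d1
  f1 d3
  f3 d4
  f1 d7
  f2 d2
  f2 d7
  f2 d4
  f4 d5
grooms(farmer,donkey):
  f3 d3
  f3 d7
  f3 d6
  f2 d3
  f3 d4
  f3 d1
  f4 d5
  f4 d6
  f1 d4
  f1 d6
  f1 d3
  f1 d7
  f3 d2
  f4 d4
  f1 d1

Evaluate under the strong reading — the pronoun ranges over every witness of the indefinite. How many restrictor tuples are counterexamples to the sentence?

4

"it" takes "a donkey" as antecedent — a donkey pronoun bound across the clause boundary.
Strong reading: for every (f,d) with owns(f,d), feeds(f,d) ∧ grooms(f,d).
Restrictor pairs: (f1,d3) ✓  (f1,d4) ✓  (f1,d7) ✓  (f2,d2) ✗  (f2,d4) ✗  (f3,d1) ✓  (f3,d2) ✓  (f3,d3) ✓  (f3,d4) ✓  (f3,d6) ✗  (f3,d7) ✗  (f4,d5) ✓
Counterexamples (restrictor pairs failing the scope): 4.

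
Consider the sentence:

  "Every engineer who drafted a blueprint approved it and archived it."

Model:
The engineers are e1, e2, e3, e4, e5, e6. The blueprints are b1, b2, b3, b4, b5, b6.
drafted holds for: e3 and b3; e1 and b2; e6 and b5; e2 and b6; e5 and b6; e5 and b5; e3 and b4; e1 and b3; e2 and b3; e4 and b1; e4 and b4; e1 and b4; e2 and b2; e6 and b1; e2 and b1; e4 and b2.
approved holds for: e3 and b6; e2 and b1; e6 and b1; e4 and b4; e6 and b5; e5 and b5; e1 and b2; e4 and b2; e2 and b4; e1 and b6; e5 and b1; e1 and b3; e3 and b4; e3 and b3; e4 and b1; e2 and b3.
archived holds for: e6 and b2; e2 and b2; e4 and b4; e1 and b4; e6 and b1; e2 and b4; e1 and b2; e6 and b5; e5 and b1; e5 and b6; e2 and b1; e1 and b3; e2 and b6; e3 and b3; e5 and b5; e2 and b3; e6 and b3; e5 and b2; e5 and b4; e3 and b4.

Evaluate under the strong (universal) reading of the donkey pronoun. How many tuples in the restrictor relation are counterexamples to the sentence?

"it" takes "a blueprint" as antecedent — a donkey pronoun bound across the clause boundary.
Strong reading: for every (e,b) with drafted(e,b), approved(e,b) ∧ archived(e,b).
Restrictor pairs: (e1,b2) ✓  (e1,b3) ✓  (e1,b4) ✗  (e2,b1) ✓  (e2,b2) ✗  (e2,b3) ✓  (e2,b6) ✗  (e3,b3) ✓  (e3,b4) ✓  (e4,b1) ✗  (e4,b2) ✗  (e4,b4) ✓  (e5,b5) ✓  (e5,b6) ✗  (e6,b1) ✓  (e6,b5) ✓
Counterexamples (restrictor pairs failing the scope): 6.

6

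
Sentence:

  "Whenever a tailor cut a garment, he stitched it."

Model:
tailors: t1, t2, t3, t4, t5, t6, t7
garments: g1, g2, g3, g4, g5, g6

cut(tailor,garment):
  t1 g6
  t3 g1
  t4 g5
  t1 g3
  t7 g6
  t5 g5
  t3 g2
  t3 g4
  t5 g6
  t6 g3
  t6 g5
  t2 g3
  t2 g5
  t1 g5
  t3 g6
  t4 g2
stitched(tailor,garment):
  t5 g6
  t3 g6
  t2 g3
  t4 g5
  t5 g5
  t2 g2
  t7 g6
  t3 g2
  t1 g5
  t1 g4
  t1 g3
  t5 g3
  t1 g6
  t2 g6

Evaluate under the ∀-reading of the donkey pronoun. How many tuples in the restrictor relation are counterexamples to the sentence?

6

"it" takes "a garment" as antecedent — a donkey pronoun bound across the clause boundary.
Strong reading: for every (t,g) with cut(t,g), stitched(t,g).
Restrictor pairs: (t1,g3) ✓  (t1,g5) ✓  (t1,g6) ✓  (t2,g3) ✓  (t2,g5) ✗  (t3,g1) ✗  (t3,g2) ✓  (t3,g4) ✗  (t3,g6) ✓  (t4,g2) ✗  (t4,g5) ✓  (t5,g5) ✓  (t5,g6) ✓  (t6,g3) ✗  (t6,g5) ✗  (t7,g6) ✓
Counterexamples (restrictor pairs failing the scope): 6.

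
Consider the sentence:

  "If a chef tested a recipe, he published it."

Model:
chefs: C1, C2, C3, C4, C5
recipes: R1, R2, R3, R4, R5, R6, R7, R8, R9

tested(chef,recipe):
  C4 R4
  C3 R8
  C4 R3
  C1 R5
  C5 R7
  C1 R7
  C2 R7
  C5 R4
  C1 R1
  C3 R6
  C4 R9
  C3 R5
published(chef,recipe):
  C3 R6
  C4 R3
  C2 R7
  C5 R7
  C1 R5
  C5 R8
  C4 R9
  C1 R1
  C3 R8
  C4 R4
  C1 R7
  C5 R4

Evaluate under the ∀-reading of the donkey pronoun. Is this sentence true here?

"it" takes "a recipe" as antecedent — a donkey pronoun bound across the clause boundary.
Strong reading: for every (c,r) with tested(c,r), published(c,r).
Restrictor pairs: (C1,R1) ✓  (C1,R5) ✓  (C1,R7) ✓  (C2,R7) ✓  (C3,R5) ✗  (C3,R6) ✓  (C3,R8) ✓  (C4,R3) ✓  (C4,R4) ✓  (C4,R9) ✓  (C5,R4) ✓  (C5,R7) ✓
Counterexample: (C3,R5) is in tested but fails the scope.

False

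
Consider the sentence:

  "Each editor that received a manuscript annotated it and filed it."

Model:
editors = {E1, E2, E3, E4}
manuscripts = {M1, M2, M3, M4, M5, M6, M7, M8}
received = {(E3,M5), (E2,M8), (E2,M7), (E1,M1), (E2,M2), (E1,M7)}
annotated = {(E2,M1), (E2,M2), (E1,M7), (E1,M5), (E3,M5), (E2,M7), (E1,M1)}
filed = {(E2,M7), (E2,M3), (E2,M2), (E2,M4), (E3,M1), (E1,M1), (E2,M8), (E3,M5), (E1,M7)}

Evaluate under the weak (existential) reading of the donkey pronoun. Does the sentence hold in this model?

"it" takes "a manuscript" as antecedent — a donkey pronoun bound across the clause boundary.
Weak reading: every editor e with some received-manuscript has at least one received-manuscript m such that annotated(e,m) ∧ filed(e,m).
Per editor: E1:✓  E2:✓  E3:✓
Every editor in the restrictor has a witness.

True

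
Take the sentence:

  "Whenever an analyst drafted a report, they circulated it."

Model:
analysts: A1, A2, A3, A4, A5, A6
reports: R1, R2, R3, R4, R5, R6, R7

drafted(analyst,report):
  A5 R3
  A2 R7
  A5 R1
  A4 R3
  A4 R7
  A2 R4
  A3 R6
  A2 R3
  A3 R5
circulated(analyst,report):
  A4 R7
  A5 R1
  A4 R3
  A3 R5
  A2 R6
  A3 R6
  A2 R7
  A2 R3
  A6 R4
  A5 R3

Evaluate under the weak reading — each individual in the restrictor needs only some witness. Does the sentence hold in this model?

True

"it" takes "a report" as antecedent — a donkey pronoun bound across the clause boundary.
Weak reading: every analyst a with some drafted-report has at least one drafted-report r such that circulated(a,r).
Per analyst: A2:✓  A3:✓  A4:✓  A5:✓
Every analyst in the restrictor has a witness.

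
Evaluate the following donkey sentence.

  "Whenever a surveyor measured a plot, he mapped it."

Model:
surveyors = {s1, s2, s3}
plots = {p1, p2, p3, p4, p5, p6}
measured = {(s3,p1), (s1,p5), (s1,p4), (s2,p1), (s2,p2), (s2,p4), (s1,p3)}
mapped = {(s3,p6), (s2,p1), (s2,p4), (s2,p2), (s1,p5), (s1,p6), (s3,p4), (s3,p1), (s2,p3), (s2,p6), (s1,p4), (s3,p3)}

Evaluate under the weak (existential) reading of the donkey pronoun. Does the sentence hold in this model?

"it" takes "a plot" as antecedent — a donkey pronoun bound across the clause boundary.
Weak reading: every surveyor s with some measured-plot has at least one measured-plot p such that mapped(s,p).
Per surveyor: s1:✓  s2:✓  s3:✓
Every surveyor in the restrictor has a witness.

True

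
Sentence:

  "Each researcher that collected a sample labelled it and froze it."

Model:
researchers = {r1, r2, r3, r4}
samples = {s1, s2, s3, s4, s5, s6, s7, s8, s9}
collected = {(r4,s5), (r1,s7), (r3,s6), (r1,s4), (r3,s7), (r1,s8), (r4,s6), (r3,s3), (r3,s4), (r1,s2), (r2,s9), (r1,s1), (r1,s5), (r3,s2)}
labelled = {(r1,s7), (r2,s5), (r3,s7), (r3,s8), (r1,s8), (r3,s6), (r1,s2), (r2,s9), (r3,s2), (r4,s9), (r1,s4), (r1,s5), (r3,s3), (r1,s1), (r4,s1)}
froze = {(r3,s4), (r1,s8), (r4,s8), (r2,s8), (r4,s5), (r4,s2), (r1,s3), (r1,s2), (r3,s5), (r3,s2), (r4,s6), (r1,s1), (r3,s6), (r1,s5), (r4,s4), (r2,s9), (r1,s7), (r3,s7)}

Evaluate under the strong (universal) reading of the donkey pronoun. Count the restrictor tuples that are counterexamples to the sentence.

"it" takes "a sample" as antecedent — a donkey pronoun bound across the clause boundary.
Strong reading: for every (r,s) with collected(r,s), labelled(r,s) ∧ froze(r,s).
Restrictor pairs: (r1,s1) ✓  (r1,s2) ✓  (r1,s4) ✗  (r1,s5) ✓  (r1,s7) ✓  (r1,s8) ✓  (r2,s9) ✓  (r3,s2) ✓  (r3,s3) ✗  (r3,s4) ✗  (r3,s6) ✓  (r3,s7) ✓  (r4,s5) ✗  (r4,s6) ✗
Counterexamples (restrictor pairs failing the scope): 5.

5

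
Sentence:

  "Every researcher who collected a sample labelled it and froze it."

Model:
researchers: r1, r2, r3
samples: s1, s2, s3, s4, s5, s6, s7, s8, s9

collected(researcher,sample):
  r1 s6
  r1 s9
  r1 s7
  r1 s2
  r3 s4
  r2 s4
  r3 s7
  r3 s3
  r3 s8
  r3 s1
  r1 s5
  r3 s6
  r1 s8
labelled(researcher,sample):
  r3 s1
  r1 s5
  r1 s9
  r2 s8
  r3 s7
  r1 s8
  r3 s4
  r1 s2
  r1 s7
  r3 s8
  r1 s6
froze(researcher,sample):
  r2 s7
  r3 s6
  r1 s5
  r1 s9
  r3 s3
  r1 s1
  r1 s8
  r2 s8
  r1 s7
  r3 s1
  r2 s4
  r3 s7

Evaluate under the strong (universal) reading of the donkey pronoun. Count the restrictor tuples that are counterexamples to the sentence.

"it" takes "a sample" as antecedent — a donkey pronoun bound across the clause boundary.
Strong reading: for every (r,s) with collected(r,s), labelled(r,s) ∧ froze(r,s).
Restrictor pairs: (r1,s2) ✗  (r1,s5) ✓  (r1,s6) ✗  (r1,s7) ✓  (r1,s8) ✓  (r1,s9) ✓  (r2,s4) ✗  (r3,s1) ✓  (r3,s3) ✗  (r3,s4) ✗  (r3,s6) ✗  (r3,s7) ✓  (r3,s8) ✗
Counterexamples (restrictor pairs failing the scope): 7.

7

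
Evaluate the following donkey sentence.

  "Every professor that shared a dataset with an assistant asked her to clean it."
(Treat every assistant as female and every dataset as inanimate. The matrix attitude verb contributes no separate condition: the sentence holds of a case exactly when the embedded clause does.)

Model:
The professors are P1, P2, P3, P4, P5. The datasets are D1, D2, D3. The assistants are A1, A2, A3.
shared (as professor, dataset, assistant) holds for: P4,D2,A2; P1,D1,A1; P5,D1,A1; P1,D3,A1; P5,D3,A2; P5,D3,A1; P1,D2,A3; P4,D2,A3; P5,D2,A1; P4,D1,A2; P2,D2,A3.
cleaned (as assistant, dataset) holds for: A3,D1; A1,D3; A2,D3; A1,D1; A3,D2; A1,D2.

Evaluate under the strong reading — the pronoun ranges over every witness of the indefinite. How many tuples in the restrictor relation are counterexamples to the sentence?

2

"her" takes "an assistant" as antecedent and "it" takes "a dataset"; both are donkey pronouns co-varying with the restrictor.
Strong reading: for every (p,d,a) with shared(p,d,a), cleaned(a,d).
Restrictor triples: (P1,D1,A1)→cleaned(A1,D1) ✓  (P1,D2,A3)→cleaned(A3,D2) ✓  (P1,D3,A1)→cleaned(A1,D3) ✓  (P2,D2,A3)→cleaned(A3,D2) ✓  (P4,D1,A2)→cleaned(A2,D1) ✗  (P4,D2,A2)→cleaned(A2,D2) ✗  (P4,D2,A3)→cleaned(A3,D2) ✓  (P5,D1,A1)→cleaned(A1,D1) ✓  (P5,D2,A1)→cleaned(A1,D2) ✓  (P5,D3,A1)→cleaned(A1,D3) ✓  (P5,D3,A2)→cleaned(A2,D3) ✓
Counterexamples (restrictor triples failing the scope): 2.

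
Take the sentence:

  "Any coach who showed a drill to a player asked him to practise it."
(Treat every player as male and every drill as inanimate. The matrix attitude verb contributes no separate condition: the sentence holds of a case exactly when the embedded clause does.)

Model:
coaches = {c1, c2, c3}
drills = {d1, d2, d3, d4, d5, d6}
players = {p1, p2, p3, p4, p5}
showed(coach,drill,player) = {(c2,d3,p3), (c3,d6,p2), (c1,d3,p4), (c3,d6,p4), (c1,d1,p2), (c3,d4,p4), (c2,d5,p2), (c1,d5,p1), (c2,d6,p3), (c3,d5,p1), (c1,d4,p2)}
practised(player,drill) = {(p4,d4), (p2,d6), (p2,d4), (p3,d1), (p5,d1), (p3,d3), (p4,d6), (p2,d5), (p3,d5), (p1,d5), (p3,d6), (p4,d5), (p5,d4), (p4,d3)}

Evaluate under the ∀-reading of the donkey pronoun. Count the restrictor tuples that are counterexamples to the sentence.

1

"him" takes "a player" as antecedent and "it" takes "a drill"; both are donkey pronouns co-varying with the restrictor.
Strong reading: for every (c,d,p) with showed(c,d,p), practised(p,d).
Restrictor triples: (c1,d1,p2)→practised(p2,d1) ✗  (c1,d3,p4)→practised(p4,d3) ✓  (c1,d4,p2)→practised(p2,d4) ✓  (c1,d5,p1)→practised(p1,d5) ✓  (c2,d3,p3)→practised(p3,d3) ✓  (c2,d5,p2)→practised(p2,d5) ✓  (c2,d6,p3)→practised(p3,d6) ✓  (c3,d4,p4)→practised(p4,d4) ✓  (c3,d5,p1)→practised(p1,d5) ✓  (c3,d6,p2)→practised(p2,d6) ✓  (c3,d6,p4)→practised(p4,d6) ✓
Counterexamples (restrictor triples failing the scope): 1.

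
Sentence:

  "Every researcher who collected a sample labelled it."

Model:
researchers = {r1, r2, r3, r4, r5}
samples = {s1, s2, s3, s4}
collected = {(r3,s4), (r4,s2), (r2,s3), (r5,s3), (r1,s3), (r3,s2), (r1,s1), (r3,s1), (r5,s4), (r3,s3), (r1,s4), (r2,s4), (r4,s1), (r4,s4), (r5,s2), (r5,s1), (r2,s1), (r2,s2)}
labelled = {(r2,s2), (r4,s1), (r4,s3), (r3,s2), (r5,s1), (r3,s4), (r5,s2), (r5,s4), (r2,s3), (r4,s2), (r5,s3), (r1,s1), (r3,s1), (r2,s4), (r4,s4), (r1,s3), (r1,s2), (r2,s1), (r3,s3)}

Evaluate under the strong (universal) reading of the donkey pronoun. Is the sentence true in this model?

"it" takes "a sample" as antecedent — a donkey pronoun bound across the clause boundary.
Strong reading: for every (r,s) with collected(r,s), labelled(r,s).
Restrictor pairs: (r1,s1) ✓  (r1,s3) ✓  (r1,s4) ✗  (r2,s1) ✓  (r2,s2) ✓  (r2,s3) ✓  (r2,s4) ✓  (r3,s1) ✓  (r3,s2) ✓  (r3,s3) ✓  (r3,s4) ✓  (r4,s1) ✓  (r4,s2) ✓  (r4,s4) ✓  (r5,s1) ✓  (r5,s2) ✓  (r5,s3) ✓  (r5,s4) ✓
Counterexample: (r1,s4) is in collected but fails the scope.

False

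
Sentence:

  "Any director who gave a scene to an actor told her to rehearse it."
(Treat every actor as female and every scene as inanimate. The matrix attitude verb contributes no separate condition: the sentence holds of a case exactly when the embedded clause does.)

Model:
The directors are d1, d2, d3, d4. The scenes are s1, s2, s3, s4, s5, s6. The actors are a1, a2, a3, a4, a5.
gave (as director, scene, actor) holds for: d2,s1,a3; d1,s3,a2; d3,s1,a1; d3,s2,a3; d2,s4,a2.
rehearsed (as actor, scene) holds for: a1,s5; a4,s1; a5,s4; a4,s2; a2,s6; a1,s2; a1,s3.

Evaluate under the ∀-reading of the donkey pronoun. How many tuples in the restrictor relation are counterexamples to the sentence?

"her" takes "an actor" as antecedent and "it" takes "a scene"; both are donkey pronouns co-varying with the restrictor.
Strong reading: for every (d,s,a) with gave(d,s,a), rehearsed(a,s).
Restrictor triples: (d1,s3,a2)→rehearsed(a2,s3) ✗  (d2,s1,a3)→rehearsed(a3,s1) ✗  (d2,s4,a2)→rehearsed(a2,s4) ✗  (d3,s1,a1)→rehearsed(a1,s1) ✗  (d3,s2,a3)→rehearsed(a3,s2) ✗
Counterexamples (restrictor triples failing the scope): 5.

5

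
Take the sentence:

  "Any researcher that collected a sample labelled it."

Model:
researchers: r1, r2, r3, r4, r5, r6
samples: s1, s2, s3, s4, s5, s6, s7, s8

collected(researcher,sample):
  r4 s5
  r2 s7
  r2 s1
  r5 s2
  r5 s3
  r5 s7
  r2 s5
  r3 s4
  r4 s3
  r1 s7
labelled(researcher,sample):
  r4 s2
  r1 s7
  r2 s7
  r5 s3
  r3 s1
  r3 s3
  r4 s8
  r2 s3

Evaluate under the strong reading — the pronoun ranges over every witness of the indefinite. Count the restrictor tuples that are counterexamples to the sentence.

"it" takes "a sample" as antecedent — a donkey pronoun bound across the clause boundary.
Strong reading: for every (r,s) with collected(r,s), labelled(r,s).
Restrictor pairs: (r1,s7) ✓  (r2,s1) ✗  (r2,s5) ✗  (r2,s7) ✓  (r3,s4) ✗  (r4,s3) ✗  (r4,s5) ✗  (r5,s2) ✗  (r5,s3) ✓  (r5,s7) ✗
Counterexamples (restrictor pairs failing the scope): 7.

7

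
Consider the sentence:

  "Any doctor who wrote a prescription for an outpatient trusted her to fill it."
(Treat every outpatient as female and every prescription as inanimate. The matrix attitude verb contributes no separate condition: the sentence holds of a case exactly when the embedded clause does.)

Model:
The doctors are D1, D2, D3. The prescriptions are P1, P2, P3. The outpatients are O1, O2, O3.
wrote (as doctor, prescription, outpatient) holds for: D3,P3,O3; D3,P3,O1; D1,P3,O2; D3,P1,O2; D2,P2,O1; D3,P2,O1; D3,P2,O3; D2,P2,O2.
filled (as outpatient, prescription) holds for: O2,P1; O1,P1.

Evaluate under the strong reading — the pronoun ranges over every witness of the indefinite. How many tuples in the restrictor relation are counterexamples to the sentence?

"her" takes "an outpatient" as antecedent and "it" takes "a prescription"; both are donkey pronouns co-varying with the restrictor.
Strong reading: for every (d,p,o) with wrote(d,p,o), filled(o,p).
Restrictor triples: (D1,P3,O2)→filled(O2,P3) ✗  (D2,P2,O1)→filled(O1,P2) ✗  (D2,P2,O2)→filled(O2,P2) ✗  (D3,P1,O2)→filled(O2,P1) ✓  (D3,P2,O1)→filled(O1,P2) ✗  (D3,P2,O3)→filled(O3,P2) ✗  (D3,P3,O1)→filled(O1,P3) ✗  (D3,P3,O3)→filled(O3,P3) ✗
Counterexamples (restrictor triples failing the scope): 7.

7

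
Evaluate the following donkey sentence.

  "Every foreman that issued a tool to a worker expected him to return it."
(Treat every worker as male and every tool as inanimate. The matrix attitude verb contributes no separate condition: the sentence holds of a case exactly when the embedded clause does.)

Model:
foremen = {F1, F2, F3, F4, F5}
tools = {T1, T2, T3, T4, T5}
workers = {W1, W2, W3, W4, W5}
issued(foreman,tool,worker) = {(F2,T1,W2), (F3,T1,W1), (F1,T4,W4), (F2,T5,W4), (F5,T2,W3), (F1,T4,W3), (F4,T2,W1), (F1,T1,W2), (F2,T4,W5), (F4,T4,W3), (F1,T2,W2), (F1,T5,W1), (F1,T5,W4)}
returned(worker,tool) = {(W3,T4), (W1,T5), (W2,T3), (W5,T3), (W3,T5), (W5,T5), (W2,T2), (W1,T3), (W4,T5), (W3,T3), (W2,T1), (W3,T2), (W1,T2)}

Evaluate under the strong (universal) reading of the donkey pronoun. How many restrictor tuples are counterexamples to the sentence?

3

"him" takes "a worker" as antecedent and "it" takes "a tool"; both are donkey pronouns co-varying with the restrictor.
Strong reading: for every (f,t,w) with issued(f,t,w), returned(w,t).
Restrictor triples: (F1,T1,W2)→returned(W2,T1) ✓  (F1,T2,W2)→returned(W2,T2) ✓  (F1,T4,W3)→returned(W3,T4) ✓  (F1,T4,W4)→returned(W4,T4) ✗  (F1,T5,W1)→returned(W1,T5) ✓  (F1,T5,W4)→returned(W4,T5) ✓  (F2,T1,W2)→returned(W2,T1) ✓  (F2,T4,W5)→returned(W5,T4) ✗  (F2,T5,W4)→returned(W4,T5) ✓  (F3,T1,W1)→returned(W1,T1) ✗  (F4,T2,W1)→returned(W1,T2) ✓  (F4,T4,W3)→returned(W3,T4) ✓  (F5,T2,W3)→returned(W3,T2) ✓
Counterexamples (restrictor triples failing the scope): 3.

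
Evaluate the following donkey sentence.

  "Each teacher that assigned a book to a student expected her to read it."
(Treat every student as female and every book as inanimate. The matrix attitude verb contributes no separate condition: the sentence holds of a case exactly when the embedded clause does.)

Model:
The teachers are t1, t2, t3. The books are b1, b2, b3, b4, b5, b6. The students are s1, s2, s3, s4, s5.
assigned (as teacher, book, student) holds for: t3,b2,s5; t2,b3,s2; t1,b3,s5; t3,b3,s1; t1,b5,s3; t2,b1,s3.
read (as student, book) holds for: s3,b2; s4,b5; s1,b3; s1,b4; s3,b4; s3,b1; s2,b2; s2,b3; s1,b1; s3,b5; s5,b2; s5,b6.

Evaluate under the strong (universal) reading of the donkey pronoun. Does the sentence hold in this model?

"her" takes "a student" as antecedent and "it" takes "a book"; both are donkey pronouns co-varying with the restrictor.
Strong reading: for every (t,b,s) with assigned(t,b,s), read(s,b).
Restrictor triples: (t1,b3,s5)→read(s5,b3) ✗  (t1,b5,s3)→read(s3,b5) ✓  (t2,b1,s3)→read(s3,b1) ✓  (t2,b3,s2)→read(s2,b3) ✓  (t3,b2,s5)→read(s5,b2) ✓  (t3,b3,s1)→read(s1,b3) ✓
Counterexample: (t1,b3,s5) — read(s5,b3) does not hold.

False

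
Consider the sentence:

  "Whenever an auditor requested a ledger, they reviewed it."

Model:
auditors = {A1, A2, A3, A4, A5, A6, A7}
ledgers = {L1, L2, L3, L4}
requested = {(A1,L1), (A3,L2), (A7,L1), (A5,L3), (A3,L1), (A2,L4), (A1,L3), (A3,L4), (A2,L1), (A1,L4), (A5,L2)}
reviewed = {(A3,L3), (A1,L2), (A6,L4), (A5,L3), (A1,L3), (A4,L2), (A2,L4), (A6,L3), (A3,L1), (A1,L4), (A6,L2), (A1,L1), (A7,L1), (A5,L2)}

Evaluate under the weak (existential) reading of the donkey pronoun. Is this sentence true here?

"it" takes "a ledger" as antecedent — a donkey pronoun bound across the clause boundary.
Weak reading: every auditor a with some requested-ledger has at least one requested-ledger l such that reviewed(a,l).
Per auditor: A1:✓  A2:✓  A3:✓  A5:✓  A7:✓
Every auditor in the restrictor has a witness.

True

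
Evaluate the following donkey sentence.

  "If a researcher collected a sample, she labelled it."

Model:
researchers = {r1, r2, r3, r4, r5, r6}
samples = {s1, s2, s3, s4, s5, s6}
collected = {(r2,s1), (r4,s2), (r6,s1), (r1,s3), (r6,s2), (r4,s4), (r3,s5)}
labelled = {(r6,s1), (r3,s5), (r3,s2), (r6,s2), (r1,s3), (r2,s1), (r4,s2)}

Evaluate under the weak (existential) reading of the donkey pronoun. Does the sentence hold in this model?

True

"it" takes "a sample" as antecedent — a donkey pronoun bound across the clause boundary.
Weak reading: every researcher r with some collected-sample has at least one collected-sample s such that labelled(r,s).
Per researcher: r1:✓  r2:✓  r3:✓  r4:✓  r6:✓
Every researcher in the restrictor has a witness.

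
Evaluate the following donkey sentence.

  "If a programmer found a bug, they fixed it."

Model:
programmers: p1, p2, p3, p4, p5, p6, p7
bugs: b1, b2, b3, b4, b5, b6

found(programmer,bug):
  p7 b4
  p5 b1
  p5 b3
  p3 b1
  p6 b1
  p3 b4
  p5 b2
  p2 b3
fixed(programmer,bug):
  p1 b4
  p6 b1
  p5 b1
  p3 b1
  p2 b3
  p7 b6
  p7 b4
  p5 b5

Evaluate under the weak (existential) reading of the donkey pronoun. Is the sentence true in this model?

"it" takes "a bug" as antecedent — a donkey pronoun bound across the clause boundary.
Weak reading: every programmer p with some found-bug has at least one found-bug b such that fixed(p,b).
Per programmer: p2:✓  p3:✓  p5:✓  p6:✓  p7:✓
Every programmer in the restrictor has a witness.

True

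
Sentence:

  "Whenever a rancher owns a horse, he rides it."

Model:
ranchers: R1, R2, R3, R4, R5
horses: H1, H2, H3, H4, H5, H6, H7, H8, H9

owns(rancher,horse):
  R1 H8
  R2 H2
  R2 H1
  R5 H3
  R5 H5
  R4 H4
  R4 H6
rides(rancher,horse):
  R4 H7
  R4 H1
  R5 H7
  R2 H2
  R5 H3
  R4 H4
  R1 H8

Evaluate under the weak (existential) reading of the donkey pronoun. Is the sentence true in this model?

True

"it" takes "a horse" as antecedent — a donkey pronoun bound across the clause boundary.
Weak reading: every rancher r with some owns-horse has at least one owns-horse h such that rides(r,h).
Per rancher: R1:✓  R2:✓  R4:✓  R5:✓
Every rancher in the restrictor has a witness.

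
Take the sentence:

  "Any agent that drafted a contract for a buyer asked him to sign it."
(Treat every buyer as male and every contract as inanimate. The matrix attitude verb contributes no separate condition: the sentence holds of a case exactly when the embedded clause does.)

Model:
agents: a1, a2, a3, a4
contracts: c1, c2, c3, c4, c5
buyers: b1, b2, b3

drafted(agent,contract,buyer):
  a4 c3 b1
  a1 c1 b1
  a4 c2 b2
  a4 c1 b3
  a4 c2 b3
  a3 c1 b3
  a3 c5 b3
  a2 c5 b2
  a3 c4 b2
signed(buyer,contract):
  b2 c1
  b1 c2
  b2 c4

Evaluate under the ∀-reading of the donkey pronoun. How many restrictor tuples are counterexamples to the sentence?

"him" takes "a buyer" as antecedent and "it" takes "a contract"; both are donkey pronouns co-varying with the restrictor.
Strong reading: for every (a,c,b) with drafted(a,c,b), signed(b,c).
Restrictor triples: (a1,c1,b1)→signed(b1,c1) ✗  (a2,c5,b2)→signed(b2,c5) ✗  (a3,c1,b3)→signed(b3,c1) ✗  (a3,c4,b2)→signed(b2,c4) ✓  (a3,c5,b3)→signed(b3,c5) ✗  (a4,c1,b3)→signed(b3,c1) ✗  (a4,c2,b2)→signed(b2,c2) ✗  (a4,c2,b3)→signed(b3,c2) ✗  (a4,c3,b1)→signed(b1,c3) ✗
Counterexamples (restrictor triples failing the scope): 8.

8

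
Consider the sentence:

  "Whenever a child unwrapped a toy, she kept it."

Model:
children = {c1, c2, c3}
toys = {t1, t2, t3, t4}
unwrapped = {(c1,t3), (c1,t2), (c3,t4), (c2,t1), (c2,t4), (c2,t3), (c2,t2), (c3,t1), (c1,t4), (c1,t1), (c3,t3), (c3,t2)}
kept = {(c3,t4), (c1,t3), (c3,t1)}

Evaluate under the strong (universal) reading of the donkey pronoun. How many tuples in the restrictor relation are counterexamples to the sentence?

9

"it" takes "a toy" as antecedent — a donkey pronoun bound across the clause boundary.
Strong reading: for every (c,t) with unwrapped(c,t), kept(c,t).
Restrictor pairs: (c1,t1) ✗  (c1,t2) ✗  (c1,t3) ✓  (c1,t4) ✗  (c2,t1) ✗  (c2,t2) ✗  (c2,t3) ✗  (c2,t4) ✗  (c3,t1) ✓  (c3,t2) ✗  (c3,t3) ✗  (c3,t4) ✓
Counterexamples (restrictor pairs failing the scope): 9.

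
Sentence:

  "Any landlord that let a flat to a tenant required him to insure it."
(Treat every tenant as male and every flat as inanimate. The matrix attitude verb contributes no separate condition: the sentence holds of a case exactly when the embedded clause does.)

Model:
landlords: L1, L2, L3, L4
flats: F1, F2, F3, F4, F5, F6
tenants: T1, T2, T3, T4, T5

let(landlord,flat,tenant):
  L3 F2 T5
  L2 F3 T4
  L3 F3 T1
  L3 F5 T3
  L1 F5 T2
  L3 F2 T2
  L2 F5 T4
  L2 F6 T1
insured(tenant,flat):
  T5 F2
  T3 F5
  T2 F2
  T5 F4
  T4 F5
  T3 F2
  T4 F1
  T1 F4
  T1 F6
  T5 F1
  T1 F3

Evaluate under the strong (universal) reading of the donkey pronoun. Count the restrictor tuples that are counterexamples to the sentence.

"him" takes "a tenant" as antecedent and "it" takes "a flat"; both are donkey pronouns co-varying with the restrictor.
Strong reading: for every (l,f,t) with let(l,f,t), insured(t,f).
Restrictor triples: (L1,F5,T2)→insured(T2,F5) ✗  (L2,F3,T4)→insured(T4,F3) ✗  (L2,F5,T4)→insured(T4,F5) ✓  (L2,F6,T1)→insured(T1,F6) ✓  (L3,F2,T2)→insured(T2,F2) ✓  (L3,F2,T5)→insured(T5,F2) ✓  (L3,F3,T1)→insured(T1,F3) ✓  (L3,F5,T3)→insured(T3,F5) ✓
Counterexamples (restrictor triples failing the scope): 2.

2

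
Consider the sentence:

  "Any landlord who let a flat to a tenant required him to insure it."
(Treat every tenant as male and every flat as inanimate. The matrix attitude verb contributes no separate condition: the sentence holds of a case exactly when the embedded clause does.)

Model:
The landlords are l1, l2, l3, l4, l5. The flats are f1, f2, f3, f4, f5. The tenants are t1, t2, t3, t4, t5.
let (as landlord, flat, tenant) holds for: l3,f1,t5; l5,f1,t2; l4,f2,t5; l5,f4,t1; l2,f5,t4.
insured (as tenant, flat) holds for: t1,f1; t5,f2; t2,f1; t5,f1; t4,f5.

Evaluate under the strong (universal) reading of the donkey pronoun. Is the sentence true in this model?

False

"him" takes "a tenant" as antecedent and "it" takes "a flat"; both are donkey pronouns co-varying with the restrictor.
Strong reading: for every (l,f,t) with let(l,f,t), insured(t,f).
Restrictor triples: (l2,f5,t4)→insured(t4,f5) ✓  (l3,f1,t5)→insured(t5,f1) ✓  (l4,f2,t5)→insured(t5,f2) ✓  (l5,f1,t2)→insured(t2,f1) ✓  (l5,f4,t1)→insured(t1,f4) ✗
Counterexample: (l5,f4,t1) — insured(t1,f4) does not hold.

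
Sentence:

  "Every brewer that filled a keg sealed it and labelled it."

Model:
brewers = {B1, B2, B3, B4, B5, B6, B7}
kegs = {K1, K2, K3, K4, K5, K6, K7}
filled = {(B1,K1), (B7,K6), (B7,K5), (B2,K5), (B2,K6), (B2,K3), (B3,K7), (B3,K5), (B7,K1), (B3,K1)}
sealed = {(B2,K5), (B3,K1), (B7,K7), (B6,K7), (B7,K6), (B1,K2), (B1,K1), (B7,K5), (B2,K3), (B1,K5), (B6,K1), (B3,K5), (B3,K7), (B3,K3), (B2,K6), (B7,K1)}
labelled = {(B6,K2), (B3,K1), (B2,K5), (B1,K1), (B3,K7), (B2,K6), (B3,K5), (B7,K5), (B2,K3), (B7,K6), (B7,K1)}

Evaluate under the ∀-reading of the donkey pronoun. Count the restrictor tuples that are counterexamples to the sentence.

0

"it" takes "a keg" as antecedent — a donkey pronoun bound across the clause boundary.
Strong reading: for every (b,k) with filled(b,k), sealed(b,k) ∧ labelled(b,k).
Restrictor pairs: (B1,K1) ✓  (B2,K3) ✓  (B2,K5) ✓  (B2,K6) ✓  (B3,K1) ✓  (B3,K5) ✓  (B3,K7) ✓  (B7,K1) ✓  (B7,K5) ✓  (B7,K6) ✓
Counterexamples (restrictor pairs failing the scope): 0.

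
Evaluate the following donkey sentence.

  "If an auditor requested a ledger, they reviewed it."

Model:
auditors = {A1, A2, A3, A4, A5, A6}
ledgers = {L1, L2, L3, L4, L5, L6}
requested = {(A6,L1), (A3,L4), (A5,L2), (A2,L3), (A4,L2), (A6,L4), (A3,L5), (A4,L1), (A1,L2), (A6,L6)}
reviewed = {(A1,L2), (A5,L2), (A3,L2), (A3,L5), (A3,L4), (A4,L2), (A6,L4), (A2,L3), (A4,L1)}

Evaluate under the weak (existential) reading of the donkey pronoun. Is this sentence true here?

True

"it" takes "a ledger" as antecedent — a donkey pronoun bound across the clause boundary.
Weak reading: every auditor a with some requested-ledger has at least one requested-ledger l such that reviewed(a,l).
Per auditor: A1:✓  A2:✓  A3:✓  A4:✓  A5:✓  A6:✓
Every auditor in the restrictor has a witness.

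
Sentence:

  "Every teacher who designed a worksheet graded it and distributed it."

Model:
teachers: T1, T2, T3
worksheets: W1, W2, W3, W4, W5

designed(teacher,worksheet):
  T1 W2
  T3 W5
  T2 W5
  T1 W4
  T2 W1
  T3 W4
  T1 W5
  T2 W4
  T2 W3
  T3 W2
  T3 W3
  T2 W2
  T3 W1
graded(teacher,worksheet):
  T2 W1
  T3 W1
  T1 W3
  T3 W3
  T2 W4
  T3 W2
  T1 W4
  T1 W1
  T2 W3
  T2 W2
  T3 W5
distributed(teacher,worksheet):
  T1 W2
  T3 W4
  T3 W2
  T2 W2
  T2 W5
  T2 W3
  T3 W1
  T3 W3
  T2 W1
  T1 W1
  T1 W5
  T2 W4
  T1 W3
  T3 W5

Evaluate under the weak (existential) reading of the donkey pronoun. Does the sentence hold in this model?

False

"it" takes "a worksheet" as antecedent — a donkey pronoun bound across the clause boundary.
Weak reading: every teacher t with some designed-worksheet has at least one designed-worksheet w such that graded(t,w) ∧ distributed(t,w).
Per teacher: T1:✗  T2:✓  T3:✓
T1 has no witness among its designed-worksheets.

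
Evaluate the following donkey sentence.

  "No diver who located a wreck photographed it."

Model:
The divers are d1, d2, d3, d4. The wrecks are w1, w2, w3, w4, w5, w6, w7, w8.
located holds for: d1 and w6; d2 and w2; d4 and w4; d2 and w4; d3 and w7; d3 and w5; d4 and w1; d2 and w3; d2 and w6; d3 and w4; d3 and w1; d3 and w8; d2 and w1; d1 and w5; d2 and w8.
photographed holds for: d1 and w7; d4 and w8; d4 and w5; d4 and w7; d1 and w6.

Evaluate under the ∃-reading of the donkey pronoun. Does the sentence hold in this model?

"it" takes "a wreck" as antecedent — a donkey pronoun bound across the clause boundary.
Truth condition: for no (d,w) with located(d,w) does photographed(d,w) hold.
Restrictor pairs — does the scope hold? (d1,w5):fails  (d1,w6):holds  (d2,w1):fails  (d2,w2):fails  (d2,w3):fails  (d2,w4):fails  (d2,w6):fails  (d2,w8):fails  (d3,w1):fails  (d3,w4):fails  (d3,w5):fails  (d3,w7):fails  (d3,w8):fails  (d4,w1):fails  (d4,w4):fails
Scope holds for 1 pair(s), so the sentence is false.

False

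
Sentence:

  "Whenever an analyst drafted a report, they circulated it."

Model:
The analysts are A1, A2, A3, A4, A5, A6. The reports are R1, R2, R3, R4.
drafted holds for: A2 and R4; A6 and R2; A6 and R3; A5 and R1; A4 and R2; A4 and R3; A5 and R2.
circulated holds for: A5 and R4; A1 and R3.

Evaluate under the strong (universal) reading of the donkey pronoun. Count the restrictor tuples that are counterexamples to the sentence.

7

"it" takes "a report" as antecedent — a donkey pronoun bound across the clause boundary.
Strong reading: for every (a,r) with drafted(a,r), circulated(a,r).
Restrictor pairs: (A2,R4) ✗  (A4,R2) ✗  (A4,R3) ✗  (A5,R1) ✗  (A5,R2) ✗  (A6,R2) ✗  (A6,R3) ✗
Counterexamples (restrictor pairs failing the scope): 7.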